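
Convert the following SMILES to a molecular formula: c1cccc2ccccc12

Heavy atoms from the SMILES: 10 C.
Implicit hydrogens by atom environment:
  8 × C (aromatic): 1 H each → 8
  2 × C (aromatic): no H
  Total hydrogens = 8.
Molecular formula: C10H8

C10H8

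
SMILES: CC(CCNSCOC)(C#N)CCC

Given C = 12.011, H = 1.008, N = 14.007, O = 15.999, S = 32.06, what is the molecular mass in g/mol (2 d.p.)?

216.34

Molecular formula: C10H20N2OS.
M = 10×12.011 + 20×1.008 + 2×14.007 + 1×15.999 + 1×32.06 = 216.34 g/mol.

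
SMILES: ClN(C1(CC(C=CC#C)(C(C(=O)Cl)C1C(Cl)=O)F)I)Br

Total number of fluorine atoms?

1

The symbol for fluorine appears 1 time in the SMILES.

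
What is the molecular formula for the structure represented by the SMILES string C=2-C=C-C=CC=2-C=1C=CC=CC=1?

Heavy atoms from the SMILES: 12 C.
Implicit hydrogens by atom environment:
  10 × C (aromatic): 1 H each → 10
  2 × C (aromatic): no H
  Total hydrogens = 10.
Molecular formula: C12H10

C12H10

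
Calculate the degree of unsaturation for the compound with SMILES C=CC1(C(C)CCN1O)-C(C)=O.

3

Molecular formula from the SMILES: C9H15NO2.
DoU = (2C + 2 + N − H − X)/2 = (2·9 + 2 + 1 − 15 − 0)/2 = 6/2 = 3.
(Structurally: 1 ring(s) + 2 π bond(s) = 3.)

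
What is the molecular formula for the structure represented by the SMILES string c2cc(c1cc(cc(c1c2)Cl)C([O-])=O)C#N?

Heavy atoms from the SMILES: 12 C, 1 Cl, 1 N, 2 O.
Implicit hydrogens by atom environment:
  5 × C (aromatic): 1 H each → 5
  5 × C (aromatic): no H
  2 × C: no H
  1 × Cl: no H
  1 × N: no H
  1 × O: no H
  1 × O (charge -1): no H
  Total hydrogens = 5.
Net charge -1.
Molecular formula: C12H5ClNO2-

C12H5ClNO2-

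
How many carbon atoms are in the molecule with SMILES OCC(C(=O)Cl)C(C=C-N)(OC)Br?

7

The symbol for carbon appears 7 times in the SMILES. (Cl is a single chlorine, not C + l.)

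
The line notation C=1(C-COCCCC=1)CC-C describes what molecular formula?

C10H18O

Heavy atoms from the SMILES: 10 C, 1 O.
Implicit hydrogens by atom environment:
  7 × C: 2 H each → 14
  1 × C: 3 H
  1 × C: 1 H
  1 × C: no H
  1 × O: no H
  Total hydrogens = 18.
Molecular formula: C10H18O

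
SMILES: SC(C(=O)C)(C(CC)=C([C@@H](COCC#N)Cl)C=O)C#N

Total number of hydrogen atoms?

Hydrogens are implicit in SMILES; fill each atom to its normal valence:
  6 × C: no H
  3 × C: 2 H each → 6
  3 × O: no H
  2 × C: 3 H each → 6
  2 × C: 1 H each → 2
  2 × N: no H
  1 × Cl: no H
  1 × S: 1 H
  Total hydrogens = 15.

15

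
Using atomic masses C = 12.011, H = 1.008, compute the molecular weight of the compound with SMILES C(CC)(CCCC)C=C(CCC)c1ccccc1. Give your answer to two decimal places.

244.42

Molecular formula: C18H28.
M = 18×12.011 + 28×1.008 = 244.42 g/mol.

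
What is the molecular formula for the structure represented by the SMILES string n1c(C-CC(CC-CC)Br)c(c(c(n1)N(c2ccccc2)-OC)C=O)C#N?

Heavy atoms from the SMILES: 1 Br, 20 C, 4 N, 2 O.
Implicit hydrogens by atom environment:
  5 × C: 2 H each → 10
  5 × C (aromatic): 1 H each → 5
  5 × C (aromatic): no H
  2 × C: 3 H each → 6
  2 × C: 1 H each → 2
  2 × N (aromatic): no H
  2 × N: no H
  2 × O: no H
  1 × Br: no H
  1 × C: no H
  Total hydrogens = 23.
Molecular formula: C20H23BrN4O2

C20H23BrN4O2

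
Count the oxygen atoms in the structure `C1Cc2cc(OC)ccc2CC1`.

The symbol for oxygen appears 1 time in the SMILES.

1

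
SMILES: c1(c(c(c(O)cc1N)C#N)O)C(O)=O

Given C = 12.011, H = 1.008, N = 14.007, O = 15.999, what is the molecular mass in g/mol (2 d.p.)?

Molecular formula: C8H6N2O4.
M = 8×12.011 + 6×1.008 + 2×14.007 + 4×15.999 = 194.15 g/mol.

194.15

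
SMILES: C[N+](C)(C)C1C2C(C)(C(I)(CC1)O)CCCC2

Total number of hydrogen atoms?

Hydrogens are implicit in SMILES; fill each atom to its normal valence:
  6 × C: 2 H each → 12
  4 × C: 3 H each → 12
  2 × C: 1 H each → 2
  2 × C: no H
  1 × I: no H
  1 × N (charge +1): no H
  1 × O: 1 H
  Total hydrogens = 27.

27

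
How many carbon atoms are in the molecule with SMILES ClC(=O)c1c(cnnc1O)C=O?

The symbol for carbon appears 6 times in the SMILES. Lowercase c denotes aromatic carbon and counts toward C.

6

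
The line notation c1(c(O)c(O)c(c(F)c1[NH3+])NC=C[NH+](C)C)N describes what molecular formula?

[C10H17FN4O2]2+

Heavy atoms from the SMILES: 10 C, 1 F, 4 N, 2 O.
Implicit hydrogens by atom environment:
  6 × C (aromatic): no H
  2 × C: 3 H each → 6
  2 × C: 1 H each → 2
  2 × O: 1 H each → 2
  1 × F: no H
  1 × N (charge +1): 3 H
  1 × N: 2 H
  1 × N: 1 H
  1 × N (charge +1): 1 H
  Total hydrogens = 17.
Net charge +2.
Molecular formula: [C10H17FN4O2]2+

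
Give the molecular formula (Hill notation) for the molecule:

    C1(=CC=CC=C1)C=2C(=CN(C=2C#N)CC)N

C13H13N3

Heavy atoms from the SMILES: 13 C, 3 N.
Implicit hydrogens by atom environment:
  6 × C (aromatic): 1 H each → 6
  4 × C (aromatic): no H
  1 × C: 3 H
  1 × C: 2 H
  1 × C: no H
  1 × N: 2 H
  1 × N (aromatic): no H
  1 × N: no H
  Total hydrogens = 13.
Molecular formula: C13H13N3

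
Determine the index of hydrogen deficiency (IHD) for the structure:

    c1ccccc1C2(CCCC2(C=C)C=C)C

7

Molecular formula from the SMILES: C16H20.
DoU = (2C + 2 + N − H − X)/2 = (2·16 + 2 + 0 − 20 − 0)/2 = 14/2 = 7.
(Structurally: 2 ring(s) + 5 π bond(s) = 7.)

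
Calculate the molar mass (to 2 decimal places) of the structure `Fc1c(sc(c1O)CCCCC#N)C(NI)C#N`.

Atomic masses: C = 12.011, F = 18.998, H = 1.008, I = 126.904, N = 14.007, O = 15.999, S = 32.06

Molecular formula: C11H11FIN3OS.
M = 11×12.011 + 1×18.998 + 11×1.008 + 1×126.904 + 3×14.007 + 1×15.999 + 1×32.06 = 379.19 g/mol.

379.19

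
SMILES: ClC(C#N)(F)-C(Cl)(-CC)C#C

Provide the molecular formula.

Heavy atoms from the SMILES: 7 C, 2 Cl, 1 F, 1 N.
Implicit hydrogens by atom environment:
  4 × C: no H
  2 × Cl: no H
  1 × C: 3 H
  1 × C: 2 H
  1 × C: 1 H
  1 × F: no H
  1 × N: no H
  Total hydrogens = 6.
Molecular formula: C7H6Cl2FN

C7H6Cl2FN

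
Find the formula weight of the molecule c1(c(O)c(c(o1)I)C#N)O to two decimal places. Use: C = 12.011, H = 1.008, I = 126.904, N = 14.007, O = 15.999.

250.98

Molecular formula: C5H2INO3.
M = 5×12.011 + 2×1.008 + 1×126.904 + 1×14.007 + 3×15.999 = 250.98 g/mol.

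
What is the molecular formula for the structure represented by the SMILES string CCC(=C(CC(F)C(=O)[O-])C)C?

C9H14FO2-

Heavy atoms from the SMILES: 9 C, 1 F, 2 O.
Implicit hydrogens by atom environment:
  3 × C: 3 H each → 9
  3 × C: no H
  2 × C: 2 H each → 4
  1 × C: 1 H
  1 × F: no H
  1 × O: no H
  1 × O (charge -1): no H
  Total hydrogens = 14.
Net charge -1.
Molecular formula: C9H14FO2-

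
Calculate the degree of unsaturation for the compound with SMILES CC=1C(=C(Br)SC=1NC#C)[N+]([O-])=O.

Molecular formula from the SMILES: C7H5BrN2O2S.
DoU = (2C + 2 + N − H − X)/2 = (2·7 + 2 + 2 − 5 − 1)/2 = 12/2 = 6.
(Structurally: 1 ring(s) + 5 π bond(s) = 6.)

6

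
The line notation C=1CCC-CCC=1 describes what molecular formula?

C7H12

Heavy atoms from the SMILES: 7 C.
Implicit hydrogens by atom environment:
  5 × C: 2 H each → 10
  2 × C: 1 H each → 2
  Total hydrogens = 12.
Molecular formula: C7H12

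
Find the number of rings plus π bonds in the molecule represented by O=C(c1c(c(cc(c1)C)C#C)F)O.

Molecular formula from the SMILES: C10H7FO2.
DoU = (2C + 2 + N − H − X)/2 = (2·10 + 2 + 0 − 7 − 1)/2 = 14/2 = 7.
(Structurally: 1 ring(s) + 6 π bond(s) = 7.)

7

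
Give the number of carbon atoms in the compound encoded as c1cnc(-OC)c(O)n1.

5

The symbol for carbon appears 5 times in the SMILES. Lowercase c denotes aromatic carbon and counts toward C.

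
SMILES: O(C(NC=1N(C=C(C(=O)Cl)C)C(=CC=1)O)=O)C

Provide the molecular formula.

Heavy atoms from the SMILES: 10 C, 1 Cl, 2 N, 4 O.
Implicit hydrogens by atom environment:
  3 × C: no H
  3 × O: no H
  2 × C: 3 H each → 6
  2 × C (aromatic): 1 H each → 2
  2 × C (aromatic): no H
  1 × C: 1 H
  1 × Cl: no H
  1 × N: 1 H
  1 × N (aromatic): no H
  1 × O: 1 H
  Total hydrogens = 11.
Molecular formula: C10H11ClN2O4

C10H11ClN2O4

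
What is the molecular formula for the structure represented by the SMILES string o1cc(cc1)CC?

Heavy atoms from the SMILES: 6 C, 1 O.
Implicit hydrogens by atom environment:
  3 × C (aromatic): 1 H each → 3
  1 × C: 3 H
  1 × C: 2 H
  1 × C (aromatic): no H
  1 × O (aromatic): no H
  Total hydrogens = 8.
Molecular formula: C6H8O

C6H8O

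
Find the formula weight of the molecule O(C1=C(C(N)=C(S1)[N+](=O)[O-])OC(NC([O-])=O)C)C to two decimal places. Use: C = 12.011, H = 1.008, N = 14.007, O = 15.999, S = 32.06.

Molecular formula: C8H10N3O6S-.
M = 8×12.011 + 10×1.008 + 3×14.007 + 6×15.999 + 1×32.06 = 276.24 g/mol.

276.24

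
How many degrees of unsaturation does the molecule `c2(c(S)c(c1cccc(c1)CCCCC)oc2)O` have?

Molecular formula from the SMILES: C15H18O2S.
DoU = (2C + 2 + N − H − X)/2 = (2·15 + 2 + 0 − 18 − 0)/2 = 14/2 = 7.
(Structurally: 2 ring(s) + 5 π bond(s) = 7.)

7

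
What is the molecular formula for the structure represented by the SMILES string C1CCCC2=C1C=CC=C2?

Heavy atoms from the SMILES: 10 C.
Implicit hydrogens by atom environment:
  4 × C: 2 H each → 8
  4 × C (aromatic): 1 H each → 4
  2 × C (aromatic): no H
  Total hydrogens = 12.
Molecular formula: C10H12

C10H12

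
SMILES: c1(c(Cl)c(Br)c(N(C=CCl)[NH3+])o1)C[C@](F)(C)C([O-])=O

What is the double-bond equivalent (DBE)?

5

Molecular formula from the SMILES: C10H10BrCl2FN2O3.
DoU = (2C + 2 + N − H − X)/2 = (2·10 + 2 + 2 − 10 − 4)/2 = 10/2 = 5.
(Structurally: 1 ring(s) + 4 π bond(s) = 5.)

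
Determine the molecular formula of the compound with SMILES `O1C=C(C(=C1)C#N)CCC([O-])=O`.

C8H6NO3-

Heavy atoms from the SMILES: 8 C, 1 N, 3 O.
Implicit hydrogens by atom environment:
  2 × C: 2 H each → 4
  2 × C (aromatic): 1 H each → 2
  2 × C (aromatic): no H
  2 × C: no H
  1 × N: no H
  1 × O (aromatic): no H
  1 × O: no H
  1 × O (charge -1): no H
  Total hydrogens = 6.
Net charge -1.
Molecular formula: C8H6NO3-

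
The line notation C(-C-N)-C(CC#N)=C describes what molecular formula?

Heavy atoms from the SMILES: 6 C, 2 N.
Implicit hydrogens by atom environment:
  4 × C: 2 H each → 8
  2 × C: no H
  1 × N: 2 H
  1 × N: no H
  Total hydrogens = 10.
Molecular formula: C6H10N2

C6H10N2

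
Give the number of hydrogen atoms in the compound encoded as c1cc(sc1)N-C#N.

4

Hydrogens are implicit in SMILES; fill each atom to its normal valence:
  3 × C (aromatic): 1 H each → 3
  1 × C (aromatic): no H
  1 × C: no H
  1 × N: 1 H
  1 × N: no H
  1 × S (aromatic): no H
  Total hydrogens = 4.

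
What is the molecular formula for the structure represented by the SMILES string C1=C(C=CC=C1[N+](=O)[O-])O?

Heavy atoms from the SMILES: 6 C, 1 N, 3 O.
Implicit hydrogens by atom environment:
  4 × C (aromatic): 1 H each → 4
  2 × C (aromatic): no H
  1 × N (charge +1): no H
  1 × O: 1 H
  1 × O: no H
  1 × O (charge -1): no H
  Total hydrogens = 5.
Molecular formula: C6H5NO3

C6H5NO3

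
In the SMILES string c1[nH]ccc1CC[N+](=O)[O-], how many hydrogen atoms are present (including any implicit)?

8

Hydrogens are implicit in SMILES; fill each atom to its normal valence:
  3 × C (aromatic): 1 H each → 3
  2 × C: 2 H each → 4
  1 × C (aromatic): no H
  1 × N (aromatic): 1 H
  1 × N (charge +1): no H
  1 × O: no H
  1 × O (charge -1): no H
  Total hydrogens = 8.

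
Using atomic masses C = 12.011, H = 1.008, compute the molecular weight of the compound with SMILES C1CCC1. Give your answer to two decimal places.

Molecular formula: C4H8.
M = 4×12.011 + 8×1.008 = 56.11 g/mol.

56.11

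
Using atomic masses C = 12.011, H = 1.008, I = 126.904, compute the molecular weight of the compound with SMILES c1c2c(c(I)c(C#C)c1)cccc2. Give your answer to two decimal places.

Molecular formula: C12H7I.
M = 12×12.011 + 7×1.008 + 1×126.904 = 278.09 g/mol.

278.09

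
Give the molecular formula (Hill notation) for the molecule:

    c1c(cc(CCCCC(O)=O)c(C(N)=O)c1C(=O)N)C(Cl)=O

Heavy atoms from the SMILES: 14 C, 1 Cl, 2 N, 5 O.
Implicit hydrogens by atom environment:
  4 × C: 2 H each → 8
  4 × C (aromatic): no H
  4 × C: no H
  4 × O: no H
  2 × C (aromatic): 1 H each → 2
  2 × N: 2 H each → 4
  1 × Cl: no H
  1 × O: 1 H
  Total hydrogens = 15.
Molecular formula: C14H15ClN2O5

C14H15ClN2O5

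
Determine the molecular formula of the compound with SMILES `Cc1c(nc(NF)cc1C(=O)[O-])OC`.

Heavy atoms from the SMILES: 8 C, 1 F, 2 N, 3 O.
Implicit hydrogens by atom environment:
  4 × C (aromatic): no H
  2 × C: 3 H each → 6
  2 × O: no H
  1 × C (aromatic): 1 H
  1 × C: no H
  1 × F: no H
  1 × N: 1 H
  1 × N (aromatic): no H
  1 × O (charge -1): no H
  Total hydrogens = 8.
Net charge -1.
Molecular formula: C8H8FN2O3-

C8H8FN2O3-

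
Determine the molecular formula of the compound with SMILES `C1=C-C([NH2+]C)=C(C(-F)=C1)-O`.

Heavy atoms from the SMILES: 7 C, 1 F, 1 N, 1 O.
Implicit hydrogens by atom environment:
  3 × C (aromatic): 1 H each → 3
  3 × C (aromatic): no H
  1 × C: 3 H
  1 × F: no H
  1 × N (charge +1): 2 H
  1 × O: 1 H
  Total hydrogens = 9.
Net charge +1.
Molecular formula: C7H9FNO+

C7H9FNO+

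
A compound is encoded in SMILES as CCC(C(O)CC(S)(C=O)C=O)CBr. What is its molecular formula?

Heavy atoms from the SMILES: 1 Br, 9 C, 3 O, 1 S.
Implicit hydrogens by atom environment:
  4 × C: 1 H each → 4
  3 × C: 2 H each → 6
  2 × O: no H
  1 × Br: no H
  1 × C: 3 H
  1 × C: no H
  1 × O: 1 H
  1 × S: 1 H
  Total hydrogens = 15.
Molecular formula: C9H15BrO3S

C9H15BrO3S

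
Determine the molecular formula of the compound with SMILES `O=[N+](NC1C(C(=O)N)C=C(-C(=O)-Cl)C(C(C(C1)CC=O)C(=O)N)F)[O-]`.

C13H16ClFN4O6

Heavy atoms from the SMILES: 13 C, 1 Cl, 1 F, 4 N, 6 O.
Implicit hydrogens by atom environment:
  7 × C: 1 H each → 7
  5 × O: no H
  4 × C: no H
  2 × C: 2 H each → 4
  2 × N: 2 H each → 4
  1 × Cl: no H
  1 × F: no H
  1 × N: 1 H
  1 × N (charge +1): no H
  1 × O (charge -1): no H
  Total hydrogens = 16.
Molecular formula: C13H16ClFN4O6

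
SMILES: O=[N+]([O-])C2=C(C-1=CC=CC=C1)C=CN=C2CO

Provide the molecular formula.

C12H10N2O3

Heavy atoms from the SMILES: 12 C, 2 N, 3 O.
Implicit hydrogens by atom environment:
  7 × C (aromatic): 1 H each → 7
  4 × C (aromatic): no H
  1 × C: 2 H
  1 × N (aromatic): no H
  1 × N (charge +1): no H
  1 × O: 1 H
  1 × O: no H
  1 × O (charge -1): no H
  Total hydrogens = 10.
Molecular formula: C12H10N2O3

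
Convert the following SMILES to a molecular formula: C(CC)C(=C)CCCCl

Heavy atoms from the SMILES: 8 C, 1 Cl.
Implicit hydrogens by atom environment:
  6 × C: 2 H each → 12
  1 × C: 3 H
  1 × C: no H
  1 × Cl: no H
  Total hydrogens = 15.
Molecular formula: C8H15Cl

C8H15Cl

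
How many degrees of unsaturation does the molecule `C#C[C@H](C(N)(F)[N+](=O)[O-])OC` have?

3

Molecular formula from the SMILES: C5H7FN2O3.
DoU = (2C + 2 + N − H − X)/2 = (2·5 + 2 + 2 − 7 − 1)/2 = 6/2 = 3.
(Structurally: 0 ring(s) + 3 π bond(s) = 3.)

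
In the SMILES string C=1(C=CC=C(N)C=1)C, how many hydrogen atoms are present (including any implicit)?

9

Hydrogens are implicit in SMILES; fill each atom to its normal valence:
  4 × C (aromatic): 1 H each → 4
  2 × C (aromatic): no H
  1 × C: 3 H
  1 × N: 2 H
  Total hydrogens = 9.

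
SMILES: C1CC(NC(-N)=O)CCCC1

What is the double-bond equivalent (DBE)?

2

Molecular formula from the SMILES: C8H16N2O.
DoU = (2C + 2 + N − H − X)/2 = (2·8 + 2 + 2 − 16 − 0)/2 = 4/2 = 2.
(Structurally: 1 ring(s) + 1 π bond(s) = 2.)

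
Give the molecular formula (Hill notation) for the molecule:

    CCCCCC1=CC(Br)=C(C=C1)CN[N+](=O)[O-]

C12H17BrN2O2

Heavy atoms from the SMILES: 1 Br, 12 C, 2 N, 2 O.
Implicit hydrogens by atom environment:
  5 × C: 2 H each → 10
  3 × C (aromatic): 1 H each → 3
  3 × C (aromatic): no H
  1 × Br: no H
  1 × C: 3 H
  1 × N: 1 H
  1 × N (charge +1): no H
  1 × O: no H
  1 × O (charge -1): no H
  Total hydrogens = 17.
Molecular formula: C12H17BrN2O2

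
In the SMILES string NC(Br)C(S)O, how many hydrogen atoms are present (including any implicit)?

6

Hydrogens are implicit in SMILES; fill each atom to its normal valence:
  2 × C: 1 H each → 2
  1 × Br: no H
  1 × N: 2 H
  1 × O: 1 H
  1 × S: 1 H
  Total hydrogens = 6.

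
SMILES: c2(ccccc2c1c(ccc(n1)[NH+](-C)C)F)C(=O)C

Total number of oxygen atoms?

The symbol for oxygen appears 1 time in the SMILES.

1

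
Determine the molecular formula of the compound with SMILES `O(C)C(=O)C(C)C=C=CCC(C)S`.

C10H16O2S

Heavy atoms from the SMILES: 10 C, 2 O, 1 S.
Implicit hydrogens by atom environment:
  4 × C: 1 H each → 4
  3 × C: 3 H each → 9
  2 × C: no H
  2 × O: no H
  1 × C: 2 H
  1 × S: 1 H
  Total hydrogens = 16.
Molecular formula: C10H16O2S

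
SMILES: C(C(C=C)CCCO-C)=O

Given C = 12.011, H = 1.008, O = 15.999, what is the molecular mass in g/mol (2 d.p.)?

142.20

Molecular formula: C8H14O2.
M = 8×12.011 + 14×1.008 + 2×15.999 = 142.20 g/mol.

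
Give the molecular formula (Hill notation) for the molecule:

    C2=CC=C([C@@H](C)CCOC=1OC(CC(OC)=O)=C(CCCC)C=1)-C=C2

C21H28O4

Heavy atoms from the SMILES: 21 C, 4 O.
Implicit hydrogens by atom environment:
  6 × C: 2 H each → 12
  6 × C (aromatic): 1 H each → 6
  4 × C (aromatic): no H
  3 × C: 3 H each → 9
  3 × O: no H
  1 × C: 1 H
  1 × C: no H
  1 × O (aromatic): no H
  Total hydrogens = 28.
Molecular formula: C21H28O4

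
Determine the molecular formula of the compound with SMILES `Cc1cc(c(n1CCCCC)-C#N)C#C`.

Heavy atoms from the SMILES: 13 C, 2 N.
Implicit hydrogens by atom environment:
  4 × C: 2 H each → 8
  3 × C (aromatic): no H
  2 × C: 3 H each → 6
  2 × C: no H
  1 × C (aromatic): 1 H
  1 × C: 1 H
  1 × N (aromatic): no H
  1 × N: no H
  Total hydrogens = 16.
Molecular formula: C13H16N2

C13H16N2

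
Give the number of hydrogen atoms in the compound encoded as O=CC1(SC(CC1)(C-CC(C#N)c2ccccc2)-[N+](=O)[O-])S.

Hydrogens are implicit in SMILES; fill each atom to its normal valence:
  5 × C (aromatic): 1 H each → 5
  4 × C: 2 H each → 8
  3 × C: no H
  2 × C: 1 H each → 2
  2 × O: no H
  1 × C (aromatic): no H
  1 × N (charge +1): no H
  1 × N: no H
  1 × O (charge -1): no H
  1 × S: 1 H
  1 × S: no H
  Total hydrogens = 16.

16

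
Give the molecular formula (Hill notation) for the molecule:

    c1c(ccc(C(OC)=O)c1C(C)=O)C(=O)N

Heavy atoms from the SMILES: 11 C, 1 N, 4 O.
Implicit hydrogens by atom environment:
  4 × O: no H
  3 × C (aromatic): 1 H each → 3
  3 × C (aromatic): no H
  3 × C: no H
  2 × C: 3 H each → 6
  1 × N: 2 H
  Total hydrogens = 11.
Molecular formula: C11H11NO4

C11H11NO4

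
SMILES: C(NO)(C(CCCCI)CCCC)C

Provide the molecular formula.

Heavy atoms from the SMILES: 11 C, 1 I, 1 N, 1 O.
Implicit hydrogens by atom environment:
  7 × C: 2 H each → 14
  2 × C: 3 H each → 6
  2 × C: 1 H each → 2
  1 × I: no H
  1 × N: 1 H
  1 × O: 1 H
  Total hydrogens = 24.
Molecular formula: C11H24INO

C11H24INO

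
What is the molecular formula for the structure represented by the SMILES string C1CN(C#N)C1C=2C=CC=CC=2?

C10H10N2

Heavy atoms from the SMILES: 10 C, 2 N.
Implicit hydrogens by atom environment:
  5 × C (aromatic): 1 H each → 5
  2 × C: 2 H each → 4
  2 × N: no H
  1 × C: 1 H
  1 × C: no H
  1 × C (aromatic): no H
  Total hydrogens = 10.
Molecular formula: C10H10N2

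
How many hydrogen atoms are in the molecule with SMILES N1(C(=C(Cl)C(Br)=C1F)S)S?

Hydrogens are implicit in SMILES; fill each atom to its normal valence:
  4 × C (aromatic): no H
  2 × S: 1 H each → 2
  1 × Br: no H
  1 × Cl: no H
  1 × F: no H
  1 × N (aromatic): no H
  Total hydrogens = 2.

2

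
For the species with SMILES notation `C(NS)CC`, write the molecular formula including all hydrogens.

C3H9NS

Heavy atoms from the SMILES: 3 C, 1 N, 1 S.
Implicit hydrogens by atom environment:
  2 × C: 2 H each → 4
  1 × C: 3 H
  1 × N: 1 H
  1 × S: 1 H
  Total hydrogens = 9.
Molecular formula: C3H9NS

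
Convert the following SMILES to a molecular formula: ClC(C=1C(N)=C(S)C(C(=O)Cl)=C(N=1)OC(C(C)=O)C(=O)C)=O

C12H10Cl2N2O5S

Heavy atoms from the SMILES: 12 C, 2 Cl, 2 N, 5 O, 1 S.
Implicit hydrogens by atom environment:
  5 × C (aromatic): no H
  5 × O: no H
  4 × C: no H
  2 × C: 3 H each → 6
  2 × Cl: no H
  1 × C: 1 H
  1 × N: 2 H
  1 × N (aromatic): no H
  1 × S: 1 H
  Total hydrogens = 10.
Molecular formula: C12H10Cl2N2O5S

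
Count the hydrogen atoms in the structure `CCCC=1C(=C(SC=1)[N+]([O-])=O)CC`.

Hydrogens are implicit in SMILES; fill each atom to its normal valence:
  3 × C: 2 H each → 6
  3 × C (aromatic): no H
  2 × C: 3 H each → 6
  1 × C (aromatic): 1 H
  1 × N (charge +1): no H
  1 × O: no H
  1 × O (charge -1): no H
  1 × S (aromatic): no H
  Total hydrogens = 13.

13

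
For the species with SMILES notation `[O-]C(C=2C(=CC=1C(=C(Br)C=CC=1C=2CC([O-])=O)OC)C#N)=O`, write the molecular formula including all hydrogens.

Heavy atoms from the SMILES: 1 Br, 15 C, 1 N, 5 O.
Implicit hydrogens by atom environment:
  7 × C (aromatic): no H
  3 × C (aromatic): 1 H each → 3
  3 × C: no H
  3 × O: no H
  2 × O (charge -1): no H
  1 × Br: no H
  1 × C: 3 H
  1 × C: 2 H
  1 × N: no H
  Total hydrogens = 8.
Net charge -2.
Molecular formula: [C15H8BrNO5]2-

[C15H8BrNO5]2-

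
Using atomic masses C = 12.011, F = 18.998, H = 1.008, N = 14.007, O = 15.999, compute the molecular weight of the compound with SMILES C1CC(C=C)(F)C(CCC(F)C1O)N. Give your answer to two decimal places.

Molecular formula: C10H17F2NO.
M = 10×12.011 + 2×18.998 + 17×1.008 + 1×14.007 + 1×15.999 = 205.25 g/mol.

205.25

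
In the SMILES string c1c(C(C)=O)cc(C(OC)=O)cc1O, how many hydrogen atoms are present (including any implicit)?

Hydrogens are implicit in SMILES; fill each atom to its normal valence:
  3 × C (aromatic): 1 H each → 3
  3 × C (aromatic): no H
  3 × O: no H
  2 × C: 3 H each → 6
  2 × C: no H
  1 × O: 1 H
  Total hydrogens = 10.

10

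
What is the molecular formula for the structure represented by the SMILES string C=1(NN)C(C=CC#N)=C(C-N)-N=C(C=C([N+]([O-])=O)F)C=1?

C11H11FN6O2

Heavy atoms from the SMILES: 11 C, 1 F, 6 N, 2 O.
Implicit hydrogens by atom environment:
  4 × C (aromatic): no H
  3 × C: 1 H each → 3
  2 × C: no H
  2 × N: 2 H each → 4
  1 × C: 2 H
  1 × C (aromatic): 1 H
  1 × F: no H
  1 × N: 1 H
  1 × N (aromatic): no H
  1 × N: no H
  1 × N (charge +1): no H
  1 × O: no H
  1 × O (charge -1): no H
  Total hydrogens = 11.
Molecular formula: C11H11FN6O2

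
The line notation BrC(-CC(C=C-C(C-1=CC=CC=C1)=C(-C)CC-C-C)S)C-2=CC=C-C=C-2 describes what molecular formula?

C24H29BrS

Heavy atoms from the SMILES: 1 Br, 24 C, 1 S.
Implicit hydrogens by atom environment:
  10 × C (aromatic): 1 H each → 10
  4 × C: 2 H each → 8
  4 × C: 1 H each → 4
  2 × C: 3 H each → 6
  2 × C: no H
  2 × C (aromatic): no H
  1 × Br: no H
  1 × S: 1 H
  Total hydrogens = 29.
Molecular formula: C24H29BrS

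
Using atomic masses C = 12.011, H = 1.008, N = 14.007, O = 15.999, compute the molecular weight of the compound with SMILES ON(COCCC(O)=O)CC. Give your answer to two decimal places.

163.17

Molecular formula: C6H13NO4.
M = 6×12.011 + 13×1.008 + 1×14.007 + 4×15.999 = 163.17 g/mol.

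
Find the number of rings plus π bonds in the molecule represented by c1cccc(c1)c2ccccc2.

8

Molecular formula from the SMILES: C12H10.
DoU = (2C + 2 + N − H − X)/2 = (2·12 + 2 + 0 − 10 − 0)/2 = 16/2 = 8.
(Structurally: 2 ring(s) + 6 π bond(s) = 8.)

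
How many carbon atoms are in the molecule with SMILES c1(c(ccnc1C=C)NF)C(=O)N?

8

The symbol for carbon appears 8 times in the SMILES. Lowercase c denotes aromatic carbon and counts toward C.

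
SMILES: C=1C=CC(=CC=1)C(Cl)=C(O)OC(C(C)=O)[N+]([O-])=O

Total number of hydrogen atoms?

Hydrogens are implicit in SMILES; fill each atom to its normal valence:
  5 × C (aromatic): 1 H each → 5
  3 × C: no H
  3 × O: no H
  1 × C: 3 H
  1 × C: 1 H
  1 × C (aromatic): no H
  1 × Cl: no H
  1 × N (charge +1): no H
  1 × O: 1 H
  1 × O (charge -1): no H
  Total hydrogens = 10.

10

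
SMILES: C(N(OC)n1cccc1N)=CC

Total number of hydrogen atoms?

13

Hydrogens are implicit in SMILES; fill each atom to its normal valence:
  3 × C (aromatic): 1 H each → 3
  2 × C: 3 H each → 6
  2 × C: 1 H each → 2
  1 × C (aromatic): no H
  1 × N: 2 H
  1 × N (aromatic): no H
  1 × N: no H
  1 × O: no H
  Total hydrogens = 13.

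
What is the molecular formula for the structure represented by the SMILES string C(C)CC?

C4H10

Heavy atoms from the SMILES: 4 C.
Implicit hydrogens by atom environment:
  2 × C: 3 H each → 6
  2 × C: 2 H each → 4
  Total hydrogens = 10.
Molecular formula: C4H10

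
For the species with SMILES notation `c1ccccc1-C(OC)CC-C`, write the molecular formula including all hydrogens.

Heavy atoms from the SMILES: 11 C, 1 O.
Implicit hydrogens by atom environment:
  5 × C (aromatic): 1 H each → 5
  2 × C: 3 H each → 6
  2 × C: 2 H each → 4
  1 × C: 1 H
  1 × C (aromatic): no H
  1 × O: no H
  Total hydrogens = 16.
Molecular formula: C11H16O

C11H16O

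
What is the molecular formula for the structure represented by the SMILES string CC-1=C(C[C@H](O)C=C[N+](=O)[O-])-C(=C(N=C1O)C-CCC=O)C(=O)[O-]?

Heavy atoms from the SMILES: 15 C, 2 N, 7 O.
Implicit hydrogens by atom environment:
  5 × C (aromatic): no H
  4 × C: 2 H each → 8
  4 × C: 1 H each → 4
  3 × O: no H
  2 × O: 1 H each → 2
  2 × O (charge -1): no H
  1 × C: 3 H
  1 × C: no H
  1 × N (aromatic): no H
  1 × N (charge +1): no H
  Total hydrogens = 17.
Net charge -1.
Molecular formula: C15H17N2O7-

C15H17N2O7-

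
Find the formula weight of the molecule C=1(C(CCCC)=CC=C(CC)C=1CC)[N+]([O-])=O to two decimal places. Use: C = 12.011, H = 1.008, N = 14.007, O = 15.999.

235.33

Molecular formula: C14H21NO2.
M = 14×12.011 + 21×1.008 + 1×14.007 + 2×15.999 = 235.33 g/mol.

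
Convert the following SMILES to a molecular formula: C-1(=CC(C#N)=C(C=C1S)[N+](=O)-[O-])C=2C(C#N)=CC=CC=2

C14H7N3O2S

Heavy atoms from the SMILES: 14 C, 3 N, 2 O, 1 S.
Implicit hydrogens by atom environment:
  6 × C (aromatic): 1 H each → 6
  6 × C (aromatic): no H
  2 × C: no H
  2 × N: no H
  1 × N (charge +1): no H
  1 × O: no H
  1 × O (charge -1): no H
  1 × S: 1 H
  Total hydrogens = 7.
Molecular formula: C14H7N3O2S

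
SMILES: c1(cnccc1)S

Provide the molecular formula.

Heavy atoms from the SMILES: 5 C, 1 N, 1 S.
Implicit hydrogens by atom environment:
  4 × C (aromatic): 1 H each → 4
  1 × C (aromatic): no H
  1 × N (aromatic): no H
  1 × S: 1 H
  Total hydrogens = 5.
Molecular formula: C5H5NS

C5H5NS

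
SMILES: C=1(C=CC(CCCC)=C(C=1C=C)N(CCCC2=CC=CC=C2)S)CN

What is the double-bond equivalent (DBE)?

9

Molecular formula from the SMILES: C22H30N2S.
DoU = (2C + 2 + N − H − X)/2 = (2·22 + 2 + 2 − 30 − 0)/2 = 18/2 = 9.
(Structurally: 2 ring(s) + 7 π bond(s) = 9.)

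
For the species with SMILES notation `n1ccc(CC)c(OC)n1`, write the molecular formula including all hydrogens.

C7H10N2O

Heavy atoms from the SMILES: 7 C, 2 N, 1 O.
Implicit hydrogens by atom environment:
  2 × C: 3 H each → 6
  2 × C (aromatic): 1 H each → 2
  2 × C (aromatic): no H
  2 × N (aromatic): no H
  1 × C: 2 H
  1 × O: no H
  Total hydrogens = 10.
Molecular formula: C7H10N2O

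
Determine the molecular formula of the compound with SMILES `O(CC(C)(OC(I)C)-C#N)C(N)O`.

C7H13IN2O3

Heavy atoms from the SMILES: 7 C, 1 I, 2 N, 3 O.
Implicit hydrogens by atom environment:
  2 × C: 3 H each → 6
  2 × C: 1 H each → 2
  2 × C: no H
  2 × O: no H
  1 × C: 2 H
  1 × I: no H
  1 × N: 2 H
  1 × N: no H
  1 × O: 1 H
  Total hydrogens = 13.
Molecular formula: C7H13IN2O3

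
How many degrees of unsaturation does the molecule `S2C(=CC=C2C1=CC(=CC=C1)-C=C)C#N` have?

Molecular formula from the SMILES: C13H9NS.
DoU = (2C + 2 + N − H − X)/2 = (2·13 + 2 + 1 − 9 − 0)/2 = 20/2 = 10.
(Structurally: 2 ring(s) + 8 π bond(s) = 10.)

10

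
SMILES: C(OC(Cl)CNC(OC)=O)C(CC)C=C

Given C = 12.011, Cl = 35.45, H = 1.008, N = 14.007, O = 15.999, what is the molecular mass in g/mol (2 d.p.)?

235.71

Molecular formula: C10H18ClNO3.
M = 10×12.011 + 1×35.45 + 18×1.008 + 1×14.007 + 3×15.999 = 235.71 g/mol.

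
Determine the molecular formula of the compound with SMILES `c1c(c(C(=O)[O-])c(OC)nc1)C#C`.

Heavy atoms from the SMILES: 9 C, 1 N, 3 O.
Implicit hydrogens by atom environment:
  3 × C (aromatic): no H
  2 × C (aromatic): 1 H each → 2
  2 × C: no H
  2 × O: no H
  1 × C: 3 H
  1 × C: 1 H
  1 × N (aromatic): no H
  1 × O (charge -1): no H
  Total hydrogens = 6.
Net charge -1.
Molecular formula: C9H6NO3-

C9H6NO3-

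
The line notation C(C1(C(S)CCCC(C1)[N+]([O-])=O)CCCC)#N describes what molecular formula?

C12H20N2O2S

Heavy atoms from the SMILES: 12 C, 2 N, 2 O, 1 S.
Implicit hydrogens by atom environment:
  7 × C: 2 H each → 14
  2 × C: 1 H each → 2
  2 × C: no H
  1 × C: 3 H
  1 × N: no H
  1 × N (charge +1): no H
  1 × O: no H
  1 × O (charge -1): no H
  1 × S: 1 H
  Total hydrogens = 20.
Molecular formula: C12H20N2O2S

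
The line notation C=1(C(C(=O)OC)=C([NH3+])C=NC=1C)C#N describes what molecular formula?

Heavy atoms from the SMILES: 9 C, 3 N, 2 O.
Implicit hydrogens by atom environment:
  4 × C (aromatic): no H
  2 × C: 3 H each → 6
  2 × C: no H
  2 × O: no H
  1 × C (aromatic): 1 H
  1 × N (charge +1): 3 H
  1 × N (aromatic): no H
  1 × N: no H
  Total hydrogens = 10.
Net charge +1.
Molecular formula: C9H10N3O2+

C9H10N3O2+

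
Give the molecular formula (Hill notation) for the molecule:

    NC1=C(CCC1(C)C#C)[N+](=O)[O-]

C8H10N2O2

Heavy atoms from the SMILES: 8 C, 2 N, 2 O.
Implicit hydrogens by atom environment:
  4 × C: no H
  2 × C: 2 H each → 4
  1 × C: 3 H
  1 × C: 1 H
  1 × N: 2 H
  1 × N (charge +1): no H
  1 × O: no H
  1 × O (charge -1): no H
  Total hydrogens = 10.
Molecular formula: C8H10N2O2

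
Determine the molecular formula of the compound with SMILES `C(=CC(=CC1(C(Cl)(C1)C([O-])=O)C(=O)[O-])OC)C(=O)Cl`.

[C11H8Cl2O6]2-

Heavy atoms from the SMILES: 11 C, 2 Cl, 6 O.
Implicit hydrogens by atom environment:
  6 × C: no H
  4 × O: no H
  3 × C: 1 H each → 3
  2 × Cl: no H
  2 × O (charge -1): no H
  1 × C: 3 H
  1 × C: 2 H
  Total hydrogens = 8.
Net charge -2.
Molecular formula: [C11H8Cl2O6]2-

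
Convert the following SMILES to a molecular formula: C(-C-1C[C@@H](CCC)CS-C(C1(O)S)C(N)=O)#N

C11H18N2O2S2

Heavy atoms from the SMILES: 11 C, 2 N, 2 O, 2 S.
Implicit hydrogens by atom environment:
  4 × C: 2 H each → 8
  3 × C: 1 H each → 3
  3 × C: no H
  1 × C: 3 H
  1 × N: 2 H
  1 × N: no H
  1 × O: 1 H
  1 × O: no H
  1 × S: 1 H
  1 × S: no H
  Total hydrogens = 18.
Molecular formula: C11H18N2O2S2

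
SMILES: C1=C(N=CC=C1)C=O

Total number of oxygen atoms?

The symbol for oxygen appears 1 time in the SMILES.

1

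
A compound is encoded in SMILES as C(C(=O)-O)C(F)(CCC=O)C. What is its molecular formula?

Heavy atoms from the SMILES: 7 C, 1 F, 3 O.
Implicit hydrogens by atom environment:
  3 × C: 2 H each → 6
  2 × C: no H
  2 × O: no H
  1 × C: 3 H
  1 × C: 1 H
  1 × F: no H
  1 × O: 1 H
  Total hydrogens = 11.
Molecular formula: C7H11FO3

C7H11FO3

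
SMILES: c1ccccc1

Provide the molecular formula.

C6H6

Heavy atoms from the SMILES: 6 C.
Implicit hydrogens by atom environment:
  6 × C (aromatic): 1 H each → 6
  Total hydrogens = 6.
Molecular formula: C6H6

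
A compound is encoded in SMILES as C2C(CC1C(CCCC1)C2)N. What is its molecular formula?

Heavy atoms from the SMILES: 10 C, 1 N.
Implicit hydrogens by atom environment:
  7 × C: 2 H each → 14
  3 × C: 1 H each → 3
  1 × N: 2 H
  Total hydrogens = 19.
Molecular formula: C10H19N

C10H19N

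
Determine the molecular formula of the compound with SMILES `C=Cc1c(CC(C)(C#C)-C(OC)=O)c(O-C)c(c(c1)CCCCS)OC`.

Heavy atoms from the SMILES: 21 C, 4 O, 1 S.
Implicit hydrogens by atom environment:
  6 × C: 2 H each → 12
  5 × C (aromatic): no H
  4 × C: 3 H each → 12
  4 × O: no H
  3 × C: no H
  2 × C: 1 H each → 2
  1 × C (aromatic): 1 H
  1 × S: 1 H
  Total hydrogens = 28.
Molecular formula: C21H28O4S

C21H28O4S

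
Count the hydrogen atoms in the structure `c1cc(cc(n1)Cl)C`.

6

Hydrogens are implicit in SMILES; fill each atom to its normal valence:
  3 × C (aromatic): 1 H each → 3
  2 × C (aromatic): no H
  1 × C: 3 H
  1 × Cl: no H
  1 × N (aromatic): no H
  Total hydrogens = 6.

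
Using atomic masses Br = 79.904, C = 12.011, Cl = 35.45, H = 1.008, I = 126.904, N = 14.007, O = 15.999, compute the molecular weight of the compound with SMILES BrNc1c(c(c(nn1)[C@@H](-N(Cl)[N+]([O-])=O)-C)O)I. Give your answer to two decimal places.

438.40

Molecular formula: C6H6BrClIN5O3.
M = 1×79.904 + 6×12.011 + 1×35.45 + 6×1.008 + 1×126.904 + 5×14.007 + 3×15.999 = 438.40 g/mol.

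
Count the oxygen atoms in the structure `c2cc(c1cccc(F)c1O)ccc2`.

1

The symbol for oxygen appears 1 time in the SMILES.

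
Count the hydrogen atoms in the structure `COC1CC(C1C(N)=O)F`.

Hydrogens are implicit in SMILES; fill each atom to its normal valence:
  3 × C: 1 H each → 3
  2 × O: no H
  1 × C: 3 H
  1 × C: 2 H
  1 × C: no H
  1 × F: no H
  1 × N: 2 H
  Total hydrogens = 10.

10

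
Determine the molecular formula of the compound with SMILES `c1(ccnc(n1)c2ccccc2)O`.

C10H8N2O

Heavy atoms from the SMILES: 10 C, 2 N, 1 O.
Implicit hydrogens by atom environment:
  7 × C (aromatic): 1 H each → 7
  3 × C (aromatic): no H
  2 × N (aromatic): no H
  1 × O: 1 H
  Total hydrogens = 8.
Molecular formula: C10H8N2O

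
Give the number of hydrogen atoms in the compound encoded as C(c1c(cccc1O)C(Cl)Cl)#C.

6

Hydrogens are implicit in SMILES; fill each atom to its normal valence:
  3 × C (aromatic): 1 H each → 3
  3 × C (aromatic): no H
  2 × C: 1 H each → 2
  2 × Cl: no H
  1 × C: no H
  1 × O: 1 H
  Total hydrogens = 6.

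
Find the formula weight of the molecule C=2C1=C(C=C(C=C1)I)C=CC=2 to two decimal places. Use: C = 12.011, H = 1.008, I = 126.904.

254.07

Molecular formula: C10H7I.
M = 10×12.011 + 7×1.008 + 1×126.904 = 254.07 g/mol.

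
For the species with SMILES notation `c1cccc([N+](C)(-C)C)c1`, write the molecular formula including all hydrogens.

Heavy atoms from the SMILES: 9 C, 1 N.
Implicit hydrogens by atom environment:
  5 × C (aromatic): 1 H each → 5
  3 × C: 3 H each → 9
  1 × C (aromatic): no H
  1 × N (charge +1): no H
  Total hydrogens = 14.
Net charge +1.
Molecular formula: C9H14N+

C9H14N+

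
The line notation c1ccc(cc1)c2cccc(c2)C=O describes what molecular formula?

Heavy atoms from the SMILES: 13 C, 1 O.
Implicit hydrogens by atom environment:
  9 × C (aromatic): 1 H each → 9
  3 × C (aromatic): no H
  1 × C: 1 H
  1 × O: no H
  Total hydrogens = 10.
Molecular formula: C13H10O

C13H10O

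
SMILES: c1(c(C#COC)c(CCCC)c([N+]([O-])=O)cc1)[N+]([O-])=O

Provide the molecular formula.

Heavy atoms from the SMILES: 13 C, 2 N, 5 O.
Implicit hydrogens by atom environment:
  4 × C (aromatic): no H
  3 × C: 2 H each → 6
  3 × O: no H
  2 × C: 3 H each → 6
  2 × C (aromatic): 1 H each → 2
  2 × C: no H
  2 × N (charge +1): no H
  2 × O (charge -1): no H
  Total hydrogens = 14.
Molecular formula: C13H14N2O5

C13H14N2O5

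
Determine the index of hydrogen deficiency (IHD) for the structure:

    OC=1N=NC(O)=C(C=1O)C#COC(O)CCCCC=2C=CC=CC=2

10

Molecular formula from the SMILES: C17H18N2O5.
DoU = (2C + 2 + N − H − X)/2 = (2·17 + 2 + 2 − 18 − 0)/2 = 20/2 = 10.
(Structurally: 2 ring(s) + 8 π bond(s) = 10.)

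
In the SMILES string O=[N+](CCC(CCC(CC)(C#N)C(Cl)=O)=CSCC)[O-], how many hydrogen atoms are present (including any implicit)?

Hydrogens are implicit in SMILES; fill each atom to its normal valence:
  6 × C: 2 H each → 12
  4 × C: no H
  2 × C: 3 H each → 6
  2 × O: no H
  1 × C: 1 H
  1 × Cl: no H
  1 × N: no H
  1 × N (charge +1): no H
  1 × O (charge -1): no H
  1 × S: no H
  Total hydrogens = 19.

19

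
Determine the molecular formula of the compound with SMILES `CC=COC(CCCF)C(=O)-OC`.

C9H15FO3

Heavy atoms from the SMILES: 9 C, 1 F, 3 O.
Implicit hydrogens by atom environment:
  3 × C: 2 H each → 6
  3 × C: 1 H each → 3
  3 × O: no H
  2 × C: 3 H each → 6
  1 × C: no H
  1 × F: no H
  Total hydrogens = 15.
Molecular formula: C9H15FO3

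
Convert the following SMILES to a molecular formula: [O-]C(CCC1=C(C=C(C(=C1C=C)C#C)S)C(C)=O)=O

C15H13O3S-

Heavy atoms from the SMILES: 15 C, 3 O, 1 S.
Implicit hydrogens by atom environment:
  5 × C (aromatic): no H
  3 × C: 2 H each → 6
  3 × C: no H
  2 × C: 1 H each → 2
  2 × O: no H
  1 × C: 3 H
  1 × C (aromatic): 1 H
  1 × O (charge -1): no H
  1 × S: 1 H
  Total hydrogens = 13.
Net charge -1.
Molecular formula: C15H13O3S-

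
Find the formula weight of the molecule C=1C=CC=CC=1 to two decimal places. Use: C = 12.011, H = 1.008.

Molecular formula: C6H6.
M = 6×12.011 + 6×1.008 = 78.11 g/mol.

78.11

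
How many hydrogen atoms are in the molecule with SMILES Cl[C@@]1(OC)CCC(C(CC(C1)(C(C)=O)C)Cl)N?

Hydrogens are implicit in SMILES; fill each atom to its normal valence:
  4 × C: 2 H each → 8
  3 × C: 3 H each → 9
  3 × C: no H
  2 × C: 1 H each → 2
  2 × Cl: no H
  2 × O: no H
  1 × N: 2 H
  Total hydrogens = 21.

21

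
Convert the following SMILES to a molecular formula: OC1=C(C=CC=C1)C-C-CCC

C11H16O

Heavy atoms from the SMILES: 11 C, 1 O.
Implicit hydrogens by atom environment:
  4 × C: 2 H each → 8
  4 × C (aromatic): 1 H each → 4
  2 × C (aromatic): no H
  1 × C: 3 H
  1 × O: 1 H
  Total hydrogens = 16.
Molecular formula: C11H16O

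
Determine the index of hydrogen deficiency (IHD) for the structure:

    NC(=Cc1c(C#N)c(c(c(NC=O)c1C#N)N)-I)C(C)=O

11

Molecular formula from the SMILES: C13H10IN5O2.
DoU = (2C + 2 + N − H − X)/2 = (2·13 + 2 + 5 − 10 − 1)/2 = 22/2 = 11.
(Structurally: 1 ring(s) + 10 π bond(s) = 11.)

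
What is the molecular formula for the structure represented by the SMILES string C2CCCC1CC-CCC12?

C10H18

Heavy atoms from the SMILES: 10 C.
Implicit hydrogens by atom environment:
  8 × C: 2 H each → 16
  2 × C: 1 H each → 2
  Total hydrogens = 18.
Molecular formula: C10H18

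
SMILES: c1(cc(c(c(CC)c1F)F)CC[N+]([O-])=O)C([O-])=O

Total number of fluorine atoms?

2

The symbol for fluorine appears 2 times in the SMILES.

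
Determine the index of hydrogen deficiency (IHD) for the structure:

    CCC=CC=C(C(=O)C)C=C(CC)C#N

6

Molecular formula from the SMILES: C13H17NO.
DoU = (2C + 2 + N − H − X)/2 = (2·13 + 2 + 1 − 17 − 0)/2 = 12/2 = 6.
(Structurally: 0 ring(s) + 6 π bond(s) = 6.)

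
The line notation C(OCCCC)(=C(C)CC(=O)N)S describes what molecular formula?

C9H17NO2S

Heavy atoms from the SMILES: 9 C, 1 N, 2 O, 1 S.
Implicit hydrogens by atom environment:
  4 × C: 2 H each → 8
  3 × C: no H
  2 × C: 3 H each → 6
  2 × O: no H
  1 × N: 2 H
  1 × S: 1 H
  Total hydrogens = 17.
Molecular formula: C9H17NO2S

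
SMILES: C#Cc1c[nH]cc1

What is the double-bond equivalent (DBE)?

5

Molecular formula from the SMILES: C6H5N.
DoU = (2C + 2 + N − H − X)/2 = (2·6 + 2 + 1 − 5 − 0)/2 = 10/2 = 5.
(Structurally: 1 ring(s) + 4 π bond(s) = 5.)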